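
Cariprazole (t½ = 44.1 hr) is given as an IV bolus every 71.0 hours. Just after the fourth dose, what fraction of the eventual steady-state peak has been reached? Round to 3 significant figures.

k = ln 2 / 44.1 = 0.01572 hr⁻¹
f_n = 1 − e^(−nkτ) = 1 − e^(−4 × 0.01572 × 71.0) = 1 − e^(−4.464) = 1 − 0.01152 ≈ 0.988

0.988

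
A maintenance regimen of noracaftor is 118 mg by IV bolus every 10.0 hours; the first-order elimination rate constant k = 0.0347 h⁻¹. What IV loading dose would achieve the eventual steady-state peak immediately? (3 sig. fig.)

402 mg

Accumulation ratio R = 1 / (1 − e^(−kτ)) = 1 / (1 − e^(−0.03470×10.0)) = 1 / (1 − 0.7068) = 3.411
Loading dose = maintenance dose × R = 118 × 3.411 ≈ 402 mg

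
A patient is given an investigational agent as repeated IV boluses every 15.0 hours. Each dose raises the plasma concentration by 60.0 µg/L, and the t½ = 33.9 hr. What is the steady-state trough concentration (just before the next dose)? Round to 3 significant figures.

167 µg/L

k = ln 2 / 33.9 = 0.02045 hr⁻¹
Fraction remaining after one interval: e^(−kτ) = e^(−0.02045 × 15.0) = 0.7359
R = 1 / (1 − 0.7359) = 3.786
Css,max = 60.0 × 3.786 = 227.2 µg/L
Css,min = Css,max × e^(−kτ) = 227.2 × 0.7359 ≈ 167 µg/L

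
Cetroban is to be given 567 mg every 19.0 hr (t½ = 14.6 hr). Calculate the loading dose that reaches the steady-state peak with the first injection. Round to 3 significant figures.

954 mg

k = ln 2 / 14.6 = 0.04748 hr⁻¹
Accumulation ratio R = 1 / (1 − e^(−kτ)) = 1 / (1 − e^(−0.04748×19.0)) = 1 / (1 − 0.4057) = 1.683
Loading dose = maintenance dose × R = 567 × 1.683 ≈ 954 mg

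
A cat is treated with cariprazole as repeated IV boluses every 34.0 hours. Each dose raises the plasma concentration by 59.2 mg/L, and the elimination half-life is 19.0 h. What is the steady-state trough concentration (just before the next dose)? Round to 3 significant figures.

24.1 mg/L

k = ln 2 / 19.0 = 0.03648 h⁻¹
Fraction remaining after one interval: e^(−kτ) = e^(−0.03648 × 34.0) = 0.2893
R = 1 / (1 − 0.2893) = 1.407
Css,max = 59.2 × 1.407 = 83.30 mg/L
Css,min = Css,max × e^(−kτ) = 83.30 × 0.2893 ≈ 24.1 mg/L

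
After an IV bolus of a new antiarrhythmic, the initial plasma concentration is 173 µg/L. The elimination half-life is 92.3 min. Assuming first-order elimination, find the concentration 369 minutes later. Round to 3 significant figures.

10.8 µg/L

k = ln 2 / 92.3 = 0.007510 min⁻¹
369 min is 3.998 half-lives, so C = 173 × (1/2)^3.998 = 173 × 0.06259 ≈ 10.8 µg/L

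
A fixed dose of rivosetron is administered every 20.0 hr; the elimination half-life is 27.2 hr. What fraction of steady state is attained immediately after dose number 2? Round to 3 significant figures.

0.639

k = ln 2 / 27.2 = 0.02548 hr⁻¹
f_n = 1 − e^(−nkτ) = 1 − e^(−2 × 0.02548 × 20.0) = 1 − e^(−1.019) = 1 − 0.3608 ≈ 0.639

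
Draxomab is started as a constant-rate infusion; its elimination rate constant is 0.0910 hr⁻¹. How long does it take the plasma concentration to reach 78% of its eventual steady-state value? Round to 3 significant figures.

16.6 hours

f = 1 − e^(−kt)  ⇒  t = −ln(1 − f) / k
t = −ln(1 − 0.78) / 0.09100 = 1.514 / 0.09100 ≈ 16.6 hours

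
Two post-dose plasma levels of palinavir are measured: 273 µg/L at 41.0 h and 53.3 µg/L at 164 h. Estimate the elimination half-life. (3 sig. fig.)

k = ln(C₁/C₂) / (t₂ − t₁) = ln(273/53.3) / (164 − 41.0)
  = 1.634 / 123.0 = 0.01328 h⁻¹
t½ = ln 2 / k = ln 2 / 0.01328 ≈ 52.2 hours

52.2 hours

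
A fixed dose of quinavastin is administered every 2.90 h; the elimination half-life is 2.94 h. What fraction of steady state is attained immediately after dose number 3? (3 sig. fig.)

k = ln 2 / 2.94 = 0.2358 h⁻¹
f_n = 1 − e^(−nkτ) = 1 − e^(−3 × 0.2358 × 2.90) = 1 − e^(−2.051) = 1 − 0.1286 ≈ 0.871

0.871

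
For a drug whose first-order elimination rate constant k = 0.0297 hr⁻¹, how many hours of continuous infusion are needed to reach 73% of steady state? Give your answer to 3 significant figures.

44.1 hours

f = 1 − e^(−kt)  ⇒  t = −ln(1 − f) / k
t = −ln(1 − 0.73) / 0.02970 = 1.309 / 0.02970 ≈ 44.1 hours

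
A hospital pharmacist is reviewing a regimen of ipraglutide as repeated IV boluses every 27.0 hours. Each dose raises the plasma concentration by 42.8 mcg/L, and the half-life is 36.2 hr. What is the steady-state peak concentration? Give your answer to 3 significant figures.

106 mcg/L

k = ln 2 / 36.2 = 0.01915 hr⁻¹
Fraction remaining after one interval: e^(−kτ) = e^(−0.01915 × 27.0) = 0.5963
R = 1 / (1 − 0.5963) = 2.477
Css,max = 42.8 × 2.477 ≈ 106 mcg/L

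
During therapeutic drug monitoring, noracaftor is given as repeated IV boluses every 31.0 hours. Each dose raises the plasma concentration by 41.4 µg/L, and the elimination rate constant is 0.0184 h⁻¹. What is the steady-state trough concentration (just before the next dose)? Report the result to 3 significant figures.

53.8 µg/L

Fraction remaining after one interval: e^(−kτ) = e^(−0.01840 × 31.0) = 0.5653
R = 1 / (1 − 0.5653) = 2.300
Css,max = 41.4 × 2.300 = 95.24 µg/L
Css,min = Css,max × e^(−kτ) = 95.24 × 0.5653 ≈ 53.8 µg/L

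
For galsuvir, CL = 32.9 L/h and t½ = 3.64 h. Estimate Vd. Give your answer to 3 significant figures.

k = ln 2 / t½ = ln 2 / 3.64 = 0.1904 h⁻¹
V = CL / k = 32.9 / 0.1904 ≈ 173 L

173 L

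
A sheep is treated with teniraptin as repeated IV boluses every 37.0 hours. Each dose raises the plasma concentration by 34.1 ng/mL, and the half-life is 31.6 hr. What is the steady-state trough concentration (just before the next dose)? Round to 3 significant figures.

27.2 ng/mL

k = ln 2 / 31.6 = 0.02194 hr⁻¹
Fraction remaining after one interval: e^(−kτ) = e^(−0.02194 × 37.0) = 0.4441
R = 1 / (1 − 0.4441) = 1.799
Css,max = 34.1 × 1.799 = 61.35 ng/mL
Css,min = Css,max × e^(−kτ) = 61.35 × 0.4441 ≈ 27.2 ng/mL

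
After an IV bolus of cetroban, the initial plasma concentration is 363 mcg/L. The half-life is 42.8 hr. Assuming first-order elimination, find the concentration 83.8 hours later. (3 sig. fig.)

k = ln 2 / 42.8 = 0.01620 hr⁻¹
83.8 hr is 1.958 half-lives, so C = 363 × (1/2)^1.958 = 363 × 0.2574 ≈ 93.4 mcg/L

93.4 mcg/L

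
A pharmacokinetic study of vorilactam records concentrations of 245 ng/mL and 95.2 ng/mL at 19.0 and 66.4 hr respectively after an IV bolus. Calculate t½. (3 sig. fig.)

34.8 hours

k = ln(C₁/C₂) / (t₂ − t₁) = ln(245/95.2) / (66.4 − 19.0)
  = 0.9453 / 47.40 = 0.01994 hr⁻¹
t½ = ln 2 / k = ln 2 / 0.01994 ≈ 34.8 hours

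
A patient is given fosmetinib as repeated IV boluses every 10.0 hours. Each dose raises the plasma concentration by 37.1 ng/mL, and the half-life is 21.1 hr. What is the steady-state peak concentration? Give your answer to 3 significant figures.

132 ng/mL

k = ln 2 / 21.1 = 0.03285 hr⁻¹
Fraction remaining after one interval: e^(−kτ) = e^(−0.03285 × 10.0) = 0.7200
R = 1 / (1 − 0.7200) = 3.571
Css,max = 37.1 × 3.571 ≈ 132 ng/mL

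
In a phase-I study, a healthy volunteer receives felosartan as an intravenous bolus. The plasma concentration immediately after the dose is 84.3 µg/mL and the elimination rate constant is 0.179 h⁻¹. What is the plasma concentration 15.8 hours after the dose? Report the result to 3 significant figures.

4.98 µg/mL

C(t) = C₀ e^(−kt) = 84.3 × e^(−0.1790 × 15.8) = 84.3 × e^(−2.828) = 84.3 × 0.05912 ≈ 4.98 µg/mL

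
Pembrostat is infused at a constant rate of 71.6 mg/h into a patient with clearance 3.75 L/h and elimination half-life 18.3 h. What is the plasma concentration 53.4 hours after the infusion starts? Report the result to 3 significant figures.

16.6 µg/mL

Css = rate / CL = 71.6 / 3.75 = 19.09 µg/mL
k = ln 2 / 18.3 = 0.03788 h⁻¹
C(t) = Css (1 − e^(−kt)) = 19.09 × (1 − e^(−2.023)) = 19.09 × 0.8677 ≈ 16.6 µg/mL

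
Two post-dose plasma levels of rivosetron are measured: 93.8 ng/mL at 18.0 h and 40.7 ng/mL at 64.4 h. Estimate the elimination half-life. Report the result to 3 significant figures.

k = ln(C₁/C₂) / (t₂ − t₁) = ln(93.8/40.7) / (64.4 − 18.0)
  = 0.8349 / 46.40 = 0.01799 h⁻¹
t½ = ln 2 / k = ln 2 / 0.01799 ≈ 38.5 hours

38.5 hours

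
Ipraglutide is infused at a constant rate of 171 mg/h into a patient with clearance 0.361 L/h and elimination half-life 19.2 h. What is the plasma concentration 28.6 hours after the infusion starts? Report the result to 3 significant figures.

Css = rate / CL = 171 / 0.361 = 473.7 mg/L
k = ln 2 / 19.2 = 0.03610 h⁻¹
C(t) = Css (1 − e^(−kt)) = 473.7 × (1 − e^(−1.033)) = 473.7 × 0.6439 ≈ 305 mg/L

305 mg/L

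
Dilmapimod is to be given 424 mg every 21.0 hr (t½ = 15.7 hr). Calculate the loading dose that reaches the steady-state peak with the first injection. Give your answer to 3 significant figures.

k = ln 2 / 15.7 = 0.04415 hr⁻¹
Accumulation ratio R = 1 / (1 − e^(−kτ)) = 1 / (1 − e^(−0.04415×21.0)) = 1 / (1 − 0.3957) = 1.655
Loading dose = maintenance dose × R = 424 × 1.655 ≈ 702 mg

702 mg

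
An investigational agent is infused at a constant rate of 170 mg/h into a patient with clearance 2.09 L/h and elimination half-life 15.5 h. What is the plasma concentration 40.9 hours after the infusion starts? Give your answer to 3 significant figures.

68.3 mg/L

Css = rate / CL = 170 / 2.09 = 81.34 mg/L
k = ln 2 / 15.5 = 0.04472 h⁻¹
C(t) = Css (1 − e^(−kt)) = 81.34 × (1 − e^(−1.829)) = 81.34 × 0.8394 ≈ 68.3 mg/L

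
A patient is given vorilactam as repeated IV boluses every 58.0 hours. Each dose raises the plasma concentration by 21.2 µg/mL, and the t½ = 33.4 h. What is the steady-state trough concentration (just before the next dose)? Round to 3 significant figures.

k = ln 2 / 33.4 = 0.02075 h⁻¹
Fraction remaining after one interval: e^(−kτ) = e^(−0.02075 × 58.0) = 0.3001
R = 1 / (1 − 0.3001) = 1.429
Css,max = 21.2 × 1.429 = 30.29 µg/mL
Css,min = Css,max × e^(−kτ) = 30.29 × 0.3001 ≈ 9.09 µg/mL

9.09 µg/mL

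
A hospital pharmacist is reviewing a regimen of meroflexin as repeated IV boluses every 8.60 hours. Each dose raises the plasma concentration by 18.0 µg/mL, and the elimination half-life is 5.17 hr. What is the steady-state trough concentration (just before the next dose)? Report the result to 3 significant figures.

k = ln 2 / 5.17 = 0.1341 hr⁻¹
Fraction remaining after one interval: e^(−kτ) = e^(−0.1341 × 8.60) = 0.3157
R = 1 / (1 − 0.3157) = 1.461
Css,max = 18.0 × 1.461 = 26.30 µg/mL
Css,min = Css,max × e^(−kτ) = 26.30 × 0.3157 ≈ 8.30 µg/mL

8.30 µg/mL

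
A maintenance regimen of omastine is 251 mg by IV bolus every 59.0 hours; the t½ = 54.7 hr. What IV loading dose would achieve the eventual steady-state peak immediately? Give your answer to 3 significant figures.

477 mg

k = ln 2 / 54.7 = 0.01267 hr⁻¹
Accumulation ratio R = 1 / (1 − e^(−kτ)) = 1 / (1 − e^(−0.01267×59.0)) = 1 / (1 − 0.4735) = 1.899
Loading dose = maintenance dose × R = 251 × 1.899 ≈ 477 mg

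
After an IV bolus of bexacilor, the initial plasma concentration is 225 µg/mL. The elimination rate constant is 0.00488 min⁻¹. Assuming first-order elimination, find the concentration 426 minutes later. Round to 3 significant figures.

C(t) = C₀ e^(−kt) = 225 × e^(−0.004880 × 426) = 225 × e^(−2.079) = 225 × 0.1251 ≈ 28.1 µg/mL

28.1 µg/mL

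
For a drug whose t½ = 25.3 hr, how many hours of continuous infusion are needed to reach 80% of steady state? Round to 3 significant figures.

k = ln 2 / 25.3 = 0.02740 hr⁻¹
f = 1 − e^(−kt)  ⇒  t = −ln(1 − f) / k
t = −ln(1 − 0.8) / 0.02740 = 1.609 / 0.02740 ≈ 58.7 hours

58.7 hours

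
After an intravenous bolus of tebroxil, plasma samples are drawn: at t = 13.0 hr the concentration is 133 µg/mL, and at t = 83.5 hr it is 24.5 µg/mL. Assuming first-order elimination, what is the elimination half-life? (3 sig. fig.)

28.9 hours

k = ln(C₁/C₂) / (t₂ − t₁) = ln(133/24.5) / (83.5 − 13.0)
  = 1.692 / 70.50 = 0.02400 hr⁻¹
t½ = ln 2 / k = ln 2 / 0.02400 ≈ 28.9 hours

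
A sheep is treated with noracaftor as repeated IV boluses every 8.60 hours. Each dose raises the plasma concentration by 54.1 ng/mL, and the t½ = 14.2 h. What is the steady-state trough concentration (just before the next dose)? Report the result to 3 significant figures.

k = ln 2 / 14.2 = 0.04881 h⁻¹
Fraction remaining after one interval: e^(−kτ) = e^(−0.04881 × 8.60) = 0.6572
R = 1 / (1 − 0.6572) = 2.917
Css,max = 54.1 × 2.917 = 157.8 ng/mL
Css,min = Css,max × e^(−kτ) = 157.8 × 0.6572 ≈ 104 ng/mL

104 ng/mL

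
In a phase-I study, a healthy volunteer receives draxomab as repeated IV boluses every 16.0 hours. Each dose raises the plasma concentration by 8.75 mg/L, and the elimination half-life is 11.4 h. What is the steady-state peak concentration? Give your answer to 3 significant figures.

14.1 mg/L

k = ln 2 / 11.4 = 0.06080 h⁻¹
Fraction remaining after one interval: e^(−kτ) = e^(−0.06080 × 16.0) = 0.3780
R = 1 / (1 − 0.3780) = 1.608
Css,max = 8.75 × 1.608 ≈ 14.1 mg/L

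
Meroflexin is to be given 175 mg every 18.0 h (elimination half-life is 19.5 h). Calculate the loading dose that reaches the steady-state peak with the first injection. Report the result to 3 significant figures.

k = ln 2 / 19.5 = 0.03555 h⁻¹
Accumulation ratio R = 1 / (1 − e^(−kτ)) = 1 / (1 − e^(−0.03555×18.0)) = 1 / (1 − 0.5274) = 2.116
Loading dose = maintenance dose × R = 175 × 2.116 ≈ 370 mg

370 mg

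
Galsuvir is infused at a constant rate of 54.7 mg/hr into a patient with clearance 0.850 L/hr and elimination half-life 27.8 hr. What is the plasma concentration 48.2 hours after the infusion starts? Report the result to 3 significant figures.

Css = rate / CL = 54.7 / 0.850 = 64.35 mg/L
k = ln 2 / 27.8 = 0.02493 hr⁻¹
C(t) = Css (1 − e^(−kt)) = 64.35 × (1 − e^(−1.202)) = 64.35 × 0.6993 ≈ 45.0 mg/L

45.0 mg/L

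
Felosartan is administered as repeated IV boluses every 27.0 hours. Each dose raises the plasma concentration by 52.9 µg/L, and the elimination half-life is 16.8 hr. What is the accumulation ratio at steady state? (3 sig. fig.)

k = ln 2 / 16.8 = 0.04126 hr⁻¹
Fraction remaining after one interval: e^(−kτ) = e^(−0.04126 × 27.0) = 0.3282
R = 1 / (1 − 0.3282) = 1 / 0.6718 ≈ 1.49

1.49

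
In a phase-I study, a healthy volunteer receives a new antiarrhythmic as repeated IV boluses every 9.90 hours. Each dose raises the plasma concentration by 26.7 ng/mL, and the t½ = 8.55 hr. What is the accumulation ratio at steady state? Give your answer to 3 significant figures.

k = ln 2 / 8.55 = 0.08107 hr⁻¹
Fraction remaining after one interval: e^(−kτ) = e^(−0.08107 × 9.90) = 0.4482
R = 1 / (1 − 0.4482) = 1 / 0.5518 ≈ 1.81

1.81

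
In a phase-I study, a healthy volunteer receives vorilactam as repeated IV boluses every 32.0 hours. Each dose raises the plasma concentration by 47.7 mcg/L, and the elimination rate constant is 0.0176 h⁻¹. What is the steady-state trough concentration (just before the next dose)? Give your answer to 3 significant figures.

63.1 mcg/L

Fraction remaining after one interval: e^(−kτ) = e^(−0.01760 × 32.0) = 0.5694
R = 1 / (1 − 0.5694) = 2.322
Css,max = 47.7 × 2.322 = 110.8 mcg/L
Css,min = Css,max × e^(−kτ) = 110.8 × 0.5694 ≈ 63.1 mcg/L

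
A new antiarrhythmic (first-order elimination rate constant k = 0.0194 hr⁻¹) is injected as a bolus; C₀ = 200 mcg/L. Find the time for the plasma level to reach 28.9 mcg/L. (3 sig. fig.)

C(t) = C₀ e^(−kt)  ⇒  t = ln(C₀/C) / k
t = ln(200/28.9) / 0.01940 = 1.934 / 0.01940 ≈ 99.7 hours

99.7 hours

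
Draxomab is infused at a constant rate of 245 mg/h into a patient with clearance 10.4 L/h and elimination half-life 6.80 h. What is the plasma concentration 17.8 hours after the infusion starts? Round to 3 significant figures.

19.7 µg/mL

Css = rate / CL = 245 / 10.4 = 23.56 µg/mL
k = ln 2 / 6.80 = 0.1019 h⁻¹
C(t) = Css (1 − e^(−kt)) = 23.56 × (1 − e^(−1.814)) = 23.56 × 0.8371 ≈ 19.7 µg/mL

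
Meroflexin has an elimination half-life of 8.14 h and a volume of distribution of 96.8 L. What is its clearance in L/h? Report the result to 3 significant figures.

8.24 L/h

k = ln 2 / t½ = ln 2 / 8.14 = 0.08515 h⁻¹
CL = k · V = 0.08515 × 96.8 ≈ 8.24 L/h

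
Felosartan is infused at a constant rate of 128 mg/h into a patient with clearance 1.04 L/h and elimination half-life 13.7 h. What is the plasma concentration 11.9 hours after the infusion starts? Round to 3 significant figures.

Css = rate / CL = 128 / 1.04 = 123.1 µg/mL
k = ln 2 / 13.7 = 0.05059 h⁻¹
C(t) = Css (1 − e^(−kt)) = 123.1 × (1 − e^(−0.6021)) = 123.1 × 0.4523 ≈ 55.7 µg/mL

55.7 µg/mL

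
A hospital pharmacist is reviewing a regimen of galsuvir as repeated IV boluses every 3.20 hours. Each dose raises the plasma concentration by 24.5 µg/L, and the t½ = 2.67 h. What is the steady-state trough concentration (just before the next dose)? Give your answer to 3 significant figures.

18.9 µg/L

k = ln 2 / 2.67 = 0.2596 h⁻¹
Fraction remaining after one interval: e^(−kτ) = e^(−0.2596 × 3.20) = 0.4357
R = 1 / (1 − 0.4357) = 1.772
Css,max = 24.5 × 1.772 = 43.42 µg/L
Css,min = Css,max × e^(−kτ) = 43.42 × 0.4357 ≈ 18.9 µg/L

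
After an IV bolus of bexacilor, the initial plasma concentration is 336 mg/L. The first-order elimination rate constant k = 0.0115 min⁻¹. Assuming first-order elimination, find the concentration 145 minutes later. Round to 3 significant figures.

63.4 mg/L

C(t) = C₀ e^(−kt) = 336 × e^(−0.01150 × 145) = 336 × e^(−1.667) = 336 × 0.1887 ≈ 63.4 mg/L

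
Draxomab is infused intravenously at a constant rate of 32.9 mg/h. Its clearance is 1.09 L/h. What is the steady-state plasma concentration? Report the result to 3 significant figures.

Css = infusion rate / CL = 32.9 / 1.09 ≈ 30.2 mg/L

30.2 mg/L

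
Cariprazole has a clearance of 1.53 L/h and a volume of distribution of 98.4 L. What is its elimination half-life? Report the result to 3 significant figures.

44.6 hours

k = CL / V = 1.53 / 98.4 = 0.01555 h⁻¹
t½ = ln 2 / k = ln 2 / 0.01555 ≈ 44.6 hours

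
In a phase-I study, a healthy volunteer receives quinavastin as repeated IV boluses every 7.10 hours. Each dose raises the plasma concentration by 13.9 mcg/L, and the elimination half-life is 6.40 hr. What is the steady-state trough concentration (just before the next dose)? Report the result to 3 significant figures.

k = ln 2 / 6.40 = 0.1083 hr⁻¹
Fraction remaining after one interval: e^(−kτ) = e^(−0.1083 × 7.10) = 0.4635
R = 1 / (1 − 0.4635) = 1.864
Css,max = 13.9 × 1.864 = 25.91 mcg/L
Css,min = Css,max × e^(−kτ) = 25.91 × 0.4635 ≈ 12.0 mcg/L

12.0 mcg/L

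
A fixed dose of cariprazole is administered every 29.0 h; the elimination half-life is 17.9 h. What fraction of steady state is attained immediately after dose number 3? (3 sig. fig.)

k = ln 2 / 17.9 = 0.03872 h⁻¹
f_n = 1 − e^(−nkτ) = 1 − e^(−3 × 0.03872 × 29.0) = 1 − e^(−3.369) = 1 − 0.03443 ≈ 0.966

0.966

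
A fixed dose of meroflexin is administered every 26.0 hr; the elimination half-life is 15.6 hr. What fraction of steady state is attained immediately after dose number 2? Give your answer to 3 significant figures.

k = ln 2 / 15.6 = 0.04443 hr⁻¹
f_n = 1 − e^(−nkτ) = 1 − e^(−2 × 0.04443 × 26.0) = 1 − e^(−2.310) = 1 − 0.09921 ≈ 0.901

0.901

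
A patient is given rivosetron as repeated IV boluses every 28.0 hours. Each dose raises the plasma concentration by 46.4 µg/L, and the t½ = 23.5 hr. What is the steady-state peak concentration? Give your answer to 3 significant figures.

82.5 µg/L

k = ln 2 / 23.5 = 0.02950 hr⁻¹
Fraction remaining after one interval: e^(−kτ) = e^(−0.02950 × 28.0) = 0.4379
R = 1 / (1 − 0.4379) = 1.779
Css,max = 46.4 × 1.779 ≈ 82.5 µg/L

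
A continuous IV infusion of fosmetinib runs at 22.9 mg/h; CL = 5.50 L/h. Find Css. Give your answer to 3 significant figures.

Css = infusion rate / CL = 22.9 / 5.50 ≈ 4.16 µg/mL

4.16 µg/mL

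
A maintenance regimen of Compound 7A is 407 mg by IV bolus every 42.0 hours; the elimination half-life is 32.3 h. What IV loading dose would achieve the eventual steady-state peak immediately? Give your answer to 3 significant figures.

685 mg

k = ln 2 / 32.3 = 0.02146 h⁻¹
Accumulation ratio R = 1 / (1 − e^(−kτ)) = 1 / (1 − e^(−0.02146×42.0)) = 1 / (1 − 0.4060) = 1.684
Loading dose = maintenance dose × R = 407 × 1.684 ≈ 685 mg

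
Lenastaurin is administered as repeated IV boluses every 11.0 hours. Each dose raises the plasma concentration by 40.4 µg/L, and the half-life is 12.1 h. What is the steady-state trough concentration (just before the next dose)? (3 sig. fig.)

46.0 µg/L

k = ln 2 / 12.1 = 0.05728 h⁻¹
Fraction remaining after one interval: e^(−kτ) = e^(−0.05728 × 11.0) = 0.5325
R = 1 / (1 − 0.5325) = 2.139
Css,max = 40.4 × 2.139 = 86.42 µg/L
Css,min = Css,max × e^(−kτ) = 86.42 × 0.5325 ≈ 46.0 µg/L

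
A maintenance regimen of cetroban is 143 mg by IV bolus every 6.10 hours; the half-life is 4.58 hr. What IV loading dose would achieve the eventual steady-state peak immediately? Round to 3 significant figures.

237 mg

k = ln 2 / 4.58 = 0.1513 hr⁻¹
Accumulation ratio R = 1 / (1 − e^(−kτ)) = 1 / (1 − e^(−0.1513×6.10)) = 1 / (1 − 0.3973) = 1.659
Loading dose = maintenance dose × R = 143 × 1.659 ≈ 237 mg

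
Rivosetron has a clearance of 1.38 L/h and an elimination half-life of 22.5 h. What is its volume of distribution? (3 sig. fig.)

44.8 L

k = ln 2 / t½ = ln 2 / 22.5 = 0.03081 h⁻¹
V = CL / k = 1.38 / 0.03081 ≈ 44.8 L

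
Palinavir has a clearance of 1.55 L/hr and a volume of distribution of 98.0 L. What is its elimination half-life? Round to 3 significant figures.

43.8 hours

k = CL / V = 1.55 / 98.0 = 0.01582 hr⁻¹
t½ = ln 2 / k = ln 2 / 0.01582 ≈ 43.8 hours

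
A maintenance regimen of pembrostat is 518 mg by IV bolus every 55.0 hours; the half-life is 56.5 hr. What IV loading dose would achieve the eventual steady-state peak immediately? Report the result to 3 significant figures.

k = ln 2 / 56.5 = 0.01227 hr⁻¹
Accumulation ratio R = 1 / (1 − e^(−kτ)) = 1 / (1 − e^(−0.01227×55.0)) = 1 / (1 − 0.5093) = 2.038
Loading dose = maintenance dose × R = 518 × 2.038 ≈ 1060 mg

1060 mg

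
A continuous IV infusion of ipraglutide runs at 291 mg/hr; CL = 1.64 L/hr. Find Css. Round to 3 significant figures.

177 µg/mL

Css = infusion rate / CL = 291 / 1.64 ≈ 177 µg/mL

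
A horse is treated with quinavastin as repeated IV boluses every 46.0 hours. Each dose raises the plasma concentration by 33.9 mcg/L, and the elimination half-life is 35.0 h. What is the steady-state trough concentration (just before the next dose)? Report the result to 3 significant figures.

22.8 mcg/L

k = ln 2 / 35.0 = 0.01980 h⁻¹
Fraction remaining after one interval: e^(−kτ) = e^(−0.01980 × 46.0) = 0.4021
R = 1 / (1 − 0.4021) = 1.673
Css,max = 33.9 × 1.673 = 56.70 mcg/L
Css,min = Css,max × e^(−kτ) = 56.70 × 0.4021 ≈ 22.8 mcg/L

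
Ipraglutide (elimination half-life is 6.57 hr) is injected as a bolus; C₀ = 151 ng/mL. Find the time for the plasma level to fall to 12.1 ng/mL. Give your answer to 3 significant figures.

k = ln 2 / 6.57 = 0.1055 hr⁻¹
C(t) = C₀ e^(−kt)  ⇒  t = ln(C₀/C) / k
t = ln(151/12.1) / 0.1055 = 2.524 / 0.1055 ≈ 23.9 hours

23.9 hours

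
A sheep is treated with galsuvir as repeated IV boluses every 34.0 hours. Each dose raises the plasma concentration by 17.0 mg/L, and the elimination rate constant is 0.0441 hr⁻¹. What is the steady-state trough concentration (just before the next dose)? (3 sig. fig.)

Fraction remaining after one interval: e^(−kτ) = e^(−0.04410 × 34.0) = 0.2233
R = 1 / (1 − 0.2233) = 1.287
Css,max = 17.0 × 1.287 = 21.89 mg/L
Css,min = Css,max × e^(−kτ) = 21.89 × 0.2233 ≈ 4.89 mg/L

4.89 mg/L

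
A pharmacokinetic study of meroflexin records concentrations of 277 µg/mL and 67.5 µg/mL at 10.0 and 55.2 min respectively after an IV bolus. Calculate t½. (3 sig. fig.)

22.2 minutes

k = ln(C₁/C₂) / (t₂ − t₁) = ln(277/67.5) / (55.2 − 10.0)
  = 1.412 / 45.20 = 0.03124 min⁻¹
t½ = ln 2 / k = ln 2 / 0.03124 ≈ 22.2 minutes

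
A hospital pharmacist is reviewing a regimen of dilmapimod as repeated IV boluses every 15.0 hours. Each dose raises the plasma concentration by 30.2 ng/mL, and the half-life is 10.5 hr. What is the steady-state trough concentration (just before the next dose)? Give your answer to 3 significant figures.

17.9 ng/mL

k = ln 2 / 10.5 = 0.06601 hr⁻¹
Fraction remaining after one interval: e^(−kτ) = e^(−0.06601 × 15.0) = 0.3715
R = 1 / (1 − 0.3715) = 1.591
Css,max = 30.2 × 1.591 = 48.05 ng/mL
Css,min = Css,max × e^(−kτ) = 48.05 × 0.3715 ≈ 17.9 ng/mL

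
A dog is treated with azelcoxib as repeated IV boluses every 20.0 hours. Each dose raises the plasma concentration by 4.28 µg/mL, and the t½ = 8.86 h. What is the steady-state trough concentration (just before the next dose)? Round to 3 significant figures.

1.13 µg/mL

k = ln 2 / 8.86 = 0.07823 h⁻¹
Fraction remaining after one interval: e^(−kτ) = e^(−0.07823 × 20.0) = 0.2092
R = 1 / (1 − 0.2092) = 1.264
Css,max = 4.28 × 1.264 = 5.412 µg/mL
Css,min = Css,max × e^(−kτ) = 5.412 × 0.2092 ≈ 1.13 µg/mL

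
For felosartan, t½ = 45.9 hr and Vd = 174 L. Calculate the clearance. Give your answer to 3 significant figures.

2.63 L/hr

k = ln 2 / t½ = ln 2 / 45.9 = 0.01510 hr⁻¹
CL = k · V = 0.01510 × 174 ≈ 2.63 L/hr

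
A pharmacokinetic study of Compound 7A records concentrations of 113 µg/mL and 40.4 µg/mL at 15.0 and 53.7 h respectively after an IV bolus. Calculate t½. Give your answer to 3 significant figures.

k = ln(C₁/C₂) / (t₂ − t₁) = ln(113/40.4) / (53.7 − 15.0)
  = 1.029 / 38.70 = 0.02658 h⁻¹
t½ = ln 2 / k = ln 2 / 0.02658 ≈ 26.1 hours

26.1 hours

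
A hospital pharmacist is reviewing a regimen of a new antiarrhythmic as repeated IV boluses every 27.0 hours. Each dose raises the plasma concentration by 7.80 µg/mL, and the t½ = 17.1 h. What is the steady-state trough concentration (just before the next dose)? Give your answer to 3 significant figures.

k = ln 2 / 17.1 = 0.04053 h⁻¹
Fraction remaining after one interval: e^(−kτ) = e^(−0.04053 × 27.0) = 0.3347
R = 1 / (1 − 0.3347) = 1.503
Css,max = 7.80 × 1.503 = 11.72 µg/mL
Css,min = Css,max × e^(−kτ) = 11.72 × 0.3347 ≈ 3.92 µg/mL

3.92 µg/mL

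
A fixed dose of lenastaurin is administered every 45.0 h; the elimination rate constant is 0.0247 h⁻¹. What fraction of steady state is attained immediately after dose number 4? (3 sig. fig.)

0.988

f_n = 1 − e^(−nkτ) = 1 − e^(−4 × 0.02470 × 45.0) = 1 − e^(−4.446) = 1 − 0.01173 ≈ 0.988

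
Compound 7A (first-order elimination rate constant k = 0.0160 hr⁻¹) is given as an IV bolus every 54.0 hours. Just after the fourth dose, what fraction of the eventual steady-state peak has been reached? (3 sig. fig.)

f_n = 1 − e^(−nkτ) = 1 − e^(−4 × 0.01600 × 54.0) = 1 − e^(−3.456) = 1 − 0.03156 ≈ 0.968

0.968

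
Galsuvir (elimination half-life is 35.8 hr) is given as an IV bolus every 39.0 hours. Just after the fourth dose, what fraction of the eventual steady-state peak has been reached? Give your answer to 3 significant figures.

0.951

k = ln 2 / 35.8 = 0.01936 hr⁻¹
f_n = 1 − e^(−nkτ) = 1 − e^(−4 × 0.01936 × 39.0) = 1 − e^(−3.020) = 1 − 0.04878 ≈ 0.951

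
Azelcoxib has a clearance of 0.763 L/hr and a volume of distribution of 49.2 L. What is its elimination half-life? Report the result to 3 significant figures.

k = CL / V = 0.763 / 49.2 = 0.01551 hr⁻¹
t½ = ln 2 / k = ln 2 / 0.01551 ≈ 44.7 hours

44.7 hours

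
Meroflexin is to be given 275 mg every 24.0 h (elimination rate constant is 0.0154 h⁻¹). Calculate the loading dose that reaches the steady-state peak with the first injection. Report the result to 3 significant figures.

890 mg

Accumulation ratio R = 1 / (1 − e^(−kτ)) = 1 / (1 − e^(−0.01540×24.0)) = 1 / (1 − 0.6910) = 3.236
Loading dose = maintenance dose × R = 275 × 3.236 ≈ 890 mg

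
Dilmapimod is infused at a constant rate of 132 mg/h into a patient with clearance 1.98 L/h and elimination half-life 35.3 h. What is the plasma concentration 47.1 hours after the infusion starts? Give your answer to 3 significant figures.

40.2 mg/L

Css = rate / CL = 132 / 1.98 = 66.67 mg/L
k = ln 2 / 35.3 = 0.01964 h⁻¹
C(t) = Css (1 − e^(−kt)) = 66.67 × (1 − e^(−0.9249)) = 66.67 × 0.6034 ≈ 40.2 mg/L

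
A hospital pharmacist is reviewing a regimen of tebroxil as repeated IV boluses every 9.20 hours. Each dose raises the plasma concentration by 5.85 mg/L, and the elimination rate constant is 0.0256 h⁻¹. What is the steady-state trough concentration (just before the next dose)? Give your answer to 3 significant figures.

Fraction remaining after one interval: e^(−kτ) = e^(−0.02560 × 9.20) = 0.7902
R = 1 / (1 − 0.7902) = 4.766
Css,max = 5.85 × 4.766 = 27.88 mg/L
Css,min = Css,max × e^(−kτ) = 27.88 × 0.7902 ≈ 22.0 mg/L

22.0 mg/L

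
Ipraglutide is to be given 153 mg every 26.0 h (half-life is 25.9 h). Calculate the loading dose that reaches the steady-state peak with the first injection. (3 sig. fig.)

k = ln 2 / 25.9 = 0.02676 h⁻¹
Accumulation ratio R = 1 / (1 − e^(−kτ)) = 1 / (1 − e^(−0.02676×26.0)) = 1 / (1 − 0.4987) = 1.995
Loading dose = maintenance dose × R = 153 × 1.995 ≈ 305 mg

305 mg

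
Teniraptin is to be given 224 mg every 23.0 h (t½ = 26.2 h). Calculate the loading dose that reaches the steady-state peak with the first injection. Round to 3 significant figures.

491 mg

k = ln 2 / 26.2 = 0.02646 h⁻¹
Accumulation ratio R = 1 / (1 − e^(−kτ)) = 1 / (1 − e^(−0.02646×23.0)) = 1 / (1 − 0.5442) = 2.194
Loading dose = maintenance dose × R = 224 × 2.194 ≈ 491 mg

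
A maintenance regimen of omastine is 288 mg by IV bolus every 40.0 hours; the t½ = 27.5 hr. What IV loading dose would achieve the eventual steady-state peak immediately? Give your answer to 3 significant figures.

k = ln 2 / 27.5 = 0.02521 hr⁻¹
Accumulation ratio R = 1 / (1 − e^(−kτ)) = 1 / (1 − e^(−0.02521×40.0)) = 1 / (1 − 0.3649) = 1.574
Loading dose = maintenance dose × R = 288 × 1.574 ≈ 453 mg

453 mg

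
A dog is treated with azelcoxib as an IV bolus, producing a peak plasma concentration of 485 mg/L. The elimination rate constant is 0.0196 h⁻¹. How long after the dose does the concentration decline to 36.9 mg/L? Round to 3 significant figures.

C(t) = C₀ e^(−kt)  ⇒  t = ln(C₀/C) / k
t = ln(485/36.9) / 0.01960 = 2.576 / 0.01960 ≈ 131 hours

131 hours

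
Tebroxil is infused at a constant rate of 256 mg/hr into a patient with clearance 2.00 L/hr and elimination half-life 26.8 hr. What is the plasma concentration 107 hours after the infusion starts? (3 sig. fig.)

120 µg/mL

Css = rate / CL = 256 / 2.00 = 128.0 µg/mL
k = ln 2 / 26.8 = 0.02586 hr⁻¹
C(t) = Css (1 − e^(−kt)) = 128.0 × (1 − e^(−2.767)) = 128.0 × 0.9372 ≈ 120 µg/mL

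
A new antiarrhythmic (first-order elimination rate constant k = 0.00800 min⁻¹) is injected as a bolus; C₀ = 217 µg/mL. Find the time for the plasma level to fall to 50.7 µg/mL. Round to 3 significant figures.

182 minutes

C(t) = C₀ e^(−kt)  ⇒  t = ln(C₀/C) / k
t = ln(217/50.7) / 0.008000 = 1.454 / 0.008000 ≈ 182 minutes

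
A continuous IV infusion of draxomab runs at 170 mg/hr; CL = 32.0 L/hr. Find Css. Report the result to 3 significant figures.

5.31 µg/mL

Css = infusion rate / CL = 170 / 32.0 ≈ 5.31 µg/mL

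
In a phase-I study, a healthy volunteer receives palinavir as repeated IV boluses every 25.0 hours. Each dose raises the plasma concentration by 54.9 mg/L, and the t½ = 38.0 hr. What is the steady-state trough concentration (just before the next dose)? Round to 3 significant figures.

k = ln 2 / 38.0 = 0.01824 hr⁻¹
Fraction remaining after one interval: e^(−kτ) = e^(−0.01824 × 25.0) = 0.6338
R = 1 / (1 − 0.6338) = 2.731
Css,max = 54.9 × 2.731 = 149.9 mg/L
Css,min = Css,max × e^(−kτ) = 149.9 × 0.6338 ≈ 95.0 mg/L

95.0 mg/L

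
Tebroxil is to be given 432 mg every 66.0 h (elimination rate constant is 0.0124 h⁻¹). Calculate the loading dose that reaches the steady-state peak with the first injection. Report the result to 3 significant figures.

773 mg

Accumulation ratio R = 1 / (1 − e^(−kτ)) = 1 / (1 − e^(−0.01240×66.0)) = 1 / (1 − 0.4411) = 1.789
Loading dose = maintenance dose × R = 432 × 1.789 ≈ 773 mg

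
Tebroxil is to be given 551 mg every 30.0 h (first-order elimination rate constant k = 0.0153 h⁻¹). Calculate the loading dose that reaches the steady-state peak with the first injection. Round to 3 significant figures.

Accumulation ratio R = 1 / (1 − e^(−kτ)) = 1 / (1 − e^(−0.01530×30.0)) = 1 / (1 − 0.6319) = 2.717
Loading dose = maintenance dose × R = 551 × 2.717 ≈ 1500 mg

1500 mg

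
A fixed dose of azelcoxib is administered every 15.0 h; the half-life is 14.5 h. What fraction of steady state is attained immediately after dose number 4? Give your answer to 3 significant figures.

0.943

k = ln 2 / 14.5 = 0.04780 h⁻¹
f_n = 1 − e^(−nkτ) = 1 − e^(−4 × 0.04780 × 15.0) = 1 − e^(−2.868) = 1 − 0.05680 ≈ 0.943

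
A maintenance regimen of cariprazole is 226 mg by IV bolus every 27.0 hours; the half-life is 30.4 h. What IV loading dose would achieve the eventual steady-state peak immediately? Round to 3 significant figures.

492 mg

k = ln 2 / 30.4 = 0.02280 h⁻¹
Accumulation ratio R = 1 / (1 − e^(−kτ)) = 1 / (1 − e^(−0.02280×27.0)) = 1 / (1 − 0.5403) = 2.175
Loading dose = maintenance dose × R = 226 × 2.175 ≈ 492 mg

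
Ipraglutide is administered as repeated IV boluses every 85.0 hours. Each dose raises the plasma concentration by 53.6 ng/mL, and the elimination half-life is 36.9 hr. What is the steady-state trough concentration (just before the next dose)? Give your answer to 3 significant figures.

13.6 ng/mL

k = ln 2 / 36.9 = 0.01878 hr⁻¹
Fraction remaining after one interval: e^(−kτ) = e^(−0.01878 × 85.0) = 0.2026
R = 1 / (1 − 0.2026) = 1.254
Css,max = 53.6 × 1.254 = 67.22 ng/mL
Css,min = Css,max × e^(−kτ) = 67.22 × 0.2026 ≈ 13.6 ng/mL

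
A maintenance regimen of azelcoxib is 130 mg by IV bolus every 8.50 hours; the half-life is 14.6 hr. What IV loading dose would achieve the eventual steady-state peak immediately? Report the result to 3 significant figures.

k = ln 2 / 14.6 = 0.04748 hr⁻¹
Accumulation ratio R = 1 / (1 − e^(−kτ)) = 1 / (1 − e^(−0.04748×8.50)) = 1 / (1 − 0.6679) = 3.012
Loading dose = maintenance dose × R = 130 × 3.012 ≈ 392 mg

392 mg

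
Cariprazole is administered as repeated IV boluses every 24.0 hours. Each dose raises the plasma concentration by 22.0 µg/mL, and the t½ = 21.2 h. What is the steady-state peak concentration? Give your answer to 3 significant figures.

40.5 µg/mL

k = ln 2 / 21.2 = 0.03270 h⁻¹
Fraction remaining after one interval: e^(−kτ) = e^(−0.03270 × 24.0) = 0.4563
R = 1 / (1 − 0.4563) = 1.839
Css,max = 22.0 × 1.839 ≈ 40.5 µg/mL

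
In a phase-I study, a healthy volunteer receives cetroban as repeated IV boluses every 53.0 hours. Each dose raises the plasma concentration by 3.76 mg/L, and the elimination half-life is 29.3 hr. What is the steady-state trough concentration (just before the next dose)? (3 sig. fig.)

1.50 mg/L

k = ln 2 / 29.3 = 0.02366 hr⁻¹
Fraction remaining after one interval: e^(−kτ) = e^(−0.02366 × 53.0) = 0.2854
R = 1 / (1 − 0.2854) = 1.399
Css,max = 3.76 × 1.399 = 5.262 mg/L
Css,min = Css,max × e^(−kτ) = 5.262 × 0.2854 ≈ 1.50 mg/L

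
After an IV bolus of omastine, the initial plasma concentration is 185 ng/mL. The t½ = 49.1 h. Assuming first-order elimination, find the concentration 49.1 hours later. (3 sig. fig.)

92.5 ng/mL

k = ln 2 / 49.1 = 0.01412 h⁻¹
C(t) = C₀ e^(−kt) = 185 × e^(−0.01412 × 49.1) = 185 × e^(−0.6931) = 185 × 0.5000 ≈ 92.5 ng/mL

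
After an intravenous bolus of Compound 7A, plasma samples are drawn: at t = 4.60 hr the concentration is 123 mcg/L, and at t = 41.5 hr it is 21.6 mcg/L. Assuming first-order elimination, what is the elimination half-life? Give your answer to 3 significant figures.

14.7 hours

k = ln(C₁/C₂) / (t₂ − t₁) = ln(123/21.6) / (41.5 − 4.60)
  = 1.739 / 36.90 = 0.04714 hr⁻¹
t½ = ln 2 / k = ln 2 / 0.04714 ≈ 14.7 hours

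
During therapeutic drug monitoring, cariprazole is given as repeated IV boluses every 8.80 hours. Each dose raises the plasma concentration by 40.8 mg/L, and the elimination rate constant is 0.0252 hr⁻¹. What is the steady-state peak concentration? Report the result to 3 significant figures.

Fraction remaining after one interval: e^(−kτ) = e^(−0.02520 × 8.80) = 0.8011
R = 1 / (1 − 0.8011) = 5.028
Css,max = 40.8 × 5.028 ≈ 205 mg/L

205 mg/L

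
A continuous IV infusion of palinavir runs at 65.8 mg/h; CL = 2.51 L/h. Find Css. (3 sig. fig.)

26.2 mg/L

Css = infusion rate / CL = 65.8 / 2.51 ≈ 26.2 mg/L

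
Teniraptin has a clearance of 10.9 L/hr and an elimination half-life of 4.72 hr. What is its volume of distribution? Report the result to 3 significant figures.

k = ln 2 / t½ = ln 2 / 4.72 = 0.1469 hr⁻¹
V = CL / k = 10.9 / 0.1469 ≈ 74.2 L

74.2 L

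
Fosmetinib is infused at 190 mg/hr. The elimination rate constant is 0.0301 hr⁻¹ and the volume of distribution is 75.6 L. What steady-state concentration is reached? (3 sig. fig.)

CL = k · V = 0.0301 × 75.6 = 2.276 L/hr
Css = rate / CL = 190 / 2.276 ≈ 83.5 µg/mL

83.5 µg/mL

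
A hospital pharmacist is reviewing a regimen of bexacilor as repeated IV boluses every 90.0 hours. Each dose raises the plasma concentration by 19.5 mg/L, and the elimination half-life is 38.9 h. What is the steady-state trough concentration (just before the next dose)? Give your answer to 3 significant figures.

k = ln 2 / 38.9 = 0.01782 h⁻¹
Fraction remaining after one interval: e^(−kτ) = e^(−0.01782 × 90.0) = 0.2012
R = 1 / (1 − 0.2012) = 1.252
Css,max = 19.5 × 1.252 = 24.41 mg/L
Css,min = Css,max × e^(−kτ) = 24.41 × 0.2012 ≈ 4.91 mg/L

4.91 mg/L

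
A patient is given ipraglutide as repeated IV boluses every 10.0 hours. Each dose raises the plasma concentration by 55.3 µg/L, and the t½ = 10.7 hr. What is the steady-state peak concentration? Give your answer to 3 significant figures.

k = ln 2 / 10.7 = 0.06478 hr⁻¹
Fraction remaining after one interval: e^(−kτ) = e^(−0.06478 × 10.0) = 0.5232
R = 1 / (1 − 0.5232) = 2.097
Css,max = 55.3 × 2.097 ≈ 116 µg/L

116 µg/L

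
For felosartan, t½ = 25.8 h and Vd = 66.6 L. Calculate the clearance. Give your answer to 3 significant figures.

k = ln 2 / t½ = ln 2 / 25.8 = 0.02687 h⁻¹
CL = k · V = 0.02687 × 66.6 ≈ 1.79 L/h

1.79 L/h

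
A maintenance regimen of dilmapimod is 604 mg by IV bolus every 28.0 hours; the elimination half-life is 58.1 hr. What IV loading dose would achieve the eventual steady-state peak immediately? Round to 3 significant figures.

2130 mg

k = ln 2 / 58.1 = 0.01193 hr⁻¹
Accumulation ratio R = 1 / (1 − e^(−kτ)) = 1 / (1 − e^(−0.01193×28.0)) = 1 / (1 − 0.7160) = 3.521
Loading dose = maintenance dose × R = 604 × 3.521 ≈ 2130 mg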